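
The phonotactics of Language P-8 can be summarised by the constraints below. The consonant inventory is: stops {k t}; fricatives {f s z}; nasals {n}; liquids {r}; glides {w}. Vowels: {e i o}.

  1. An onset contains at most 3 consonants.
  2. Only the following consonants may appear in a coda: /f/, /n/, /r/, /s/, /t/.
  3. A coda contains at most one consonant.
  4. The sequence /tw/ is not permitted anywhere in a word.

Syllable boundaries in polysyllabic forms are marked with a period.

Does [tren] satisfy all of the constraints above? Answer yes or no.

yes

[tren] — σ1 onset /tr/ (2C), coda /n/ ok → well-formed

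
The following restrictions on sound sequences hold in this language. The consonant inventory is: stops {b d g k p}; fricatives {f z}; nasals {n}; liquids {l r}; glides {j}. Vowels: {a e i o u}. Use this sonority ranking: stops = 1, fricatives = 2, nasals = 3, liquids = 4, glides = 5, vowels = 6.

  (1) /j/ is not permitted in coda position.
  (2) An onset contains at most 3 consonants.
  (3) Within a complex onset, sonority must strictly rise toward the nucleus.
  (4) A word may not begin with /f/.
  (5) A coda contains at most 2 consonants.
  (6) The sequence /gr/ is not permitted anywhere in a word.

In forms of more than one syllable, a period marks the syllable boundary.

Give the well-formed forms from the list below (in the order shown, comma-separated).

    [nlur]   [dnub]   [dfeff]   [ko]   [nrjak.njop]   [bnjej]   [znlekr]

[nlur], [dnub], [dfeff], [ko], [nrjak.njop], [znlekr]

[nlur] — σ1 onset /nl/ (3→4 rises), coda /r/ ok → well-formed
[dnub] — σ1 onset /dn/ (1→3 rises), coda /b/ ok → well-formed
[dfeff] — σ1 onset /df/ (1→2 rises), coda /ff/ (2C) ok → well-formed
[ko] — σ1 onset /k/, coda /∅/ ok → well-formed
[nrjak.njop] — σ1 onset /nrj/ (3→4→5 rises), coda /k/ ok; σ2 onset /nj/ (3→5 rises), coda /p/ ok → well-formed
[bnjej] — violates constraint 1: syllable 1 coda contains /j/ → ill-formed
[znlekr] — σ1 onset /znl/ (2→3→4 rises), coda /kr/ (2C) ok → well-formed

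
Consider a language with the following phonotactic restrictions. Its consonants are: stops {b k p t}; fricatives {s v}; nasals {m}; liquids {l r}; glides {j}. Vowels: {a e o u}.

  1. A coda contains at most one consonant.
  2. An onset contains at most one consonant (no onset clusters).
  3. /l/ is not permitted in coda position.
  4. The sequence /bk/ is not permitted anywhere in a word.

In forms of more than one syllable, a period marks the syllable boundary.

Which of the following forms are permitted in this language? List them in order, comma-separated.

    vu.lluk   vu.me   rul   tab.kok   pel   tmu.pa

vu.me

vu.lluk — violates constraint 2: syllable 2 onset /ll/ has 2 consonants (> 1) → not permitted
vu.me — σ1 onset /v/, coda /∅/ ok; σ2 onset /m/, coda /∅/ ok → permitted
rul — violates constraint 3: syllable 1 coda contains /l/ → not permitted
tab.kok — violates constraint 4: contains banned sequence /bk/ → not permitted
pel — violates constraint 3: syllable 1 coda contains /l/ → not permitted
tmu.pa — violates constraint 2: syllable 1 onset /tm/ has 2 consonants (> 1) → not permitted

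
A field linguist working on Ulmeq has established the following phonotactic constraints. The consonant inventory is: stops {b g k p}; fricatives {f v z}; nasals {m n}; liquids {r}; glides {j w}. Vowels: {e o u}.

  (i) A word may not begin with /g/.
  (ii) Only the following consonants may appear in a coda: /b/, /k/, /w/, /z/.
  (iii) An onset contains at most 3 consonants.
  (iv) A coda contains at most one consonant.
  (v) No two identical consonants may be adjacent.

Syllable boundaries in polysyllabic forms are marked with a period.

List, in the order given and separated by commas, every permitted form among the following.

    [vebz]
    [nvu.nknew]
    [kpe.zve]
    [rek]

[nvu.nknew], [kpe.zve], [rek]

[vebz] — violates constraint (iv): syllable 1 coda /bz/ has 2 consonants (> 1) → not permitted
[nvu.nknew] — σ1 onset /nv/ (2C), coda /∅/ ok; σ2 onset /nkn/ (3C), coda /w/ ok → permitted
[kpe.zve] — σ1 onset /kp/ (2C), coda /∅/ ok; σ2 onset /zv/ (2C), coda /∅/ ok → permitted
[rek] — σ1 onset /r/, coda /k/ ok → permitted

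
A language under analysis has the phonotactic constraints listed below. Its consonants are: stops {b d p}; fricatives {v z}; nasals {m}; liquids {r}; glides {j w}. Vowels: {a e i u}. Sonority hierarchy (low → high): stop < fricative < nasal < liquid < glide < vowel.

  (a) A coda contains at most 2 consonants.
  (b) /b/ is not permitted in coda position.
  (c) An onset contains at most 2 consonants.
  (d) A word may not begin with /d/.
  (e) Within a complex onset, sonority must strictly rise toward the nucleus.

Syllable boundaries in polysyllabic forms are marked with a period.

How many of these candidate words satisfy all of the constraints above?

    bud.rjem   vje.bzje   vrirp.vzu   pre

2

bud.rjem — σ1 onset /b/, coda /d/ ok; σ2 onset /rj/ (4→5 rises), coda /m/ ok → permitted
vje.bzje — violates constraint (c): syllable 2 onset /bzj/ has 3 consonants (> 2) → not permitted
vrirp.vzu — violates constraint (e): syllable 2 onset /vz/: /v/ (fricative, 2) → /z/ (fricative, 2) does not rise → not permitted
pre — σ1 onset /pr/ (1→4 rises), coda /∅/ ok → permitted
Permitted: bud.rjem, pre → 2.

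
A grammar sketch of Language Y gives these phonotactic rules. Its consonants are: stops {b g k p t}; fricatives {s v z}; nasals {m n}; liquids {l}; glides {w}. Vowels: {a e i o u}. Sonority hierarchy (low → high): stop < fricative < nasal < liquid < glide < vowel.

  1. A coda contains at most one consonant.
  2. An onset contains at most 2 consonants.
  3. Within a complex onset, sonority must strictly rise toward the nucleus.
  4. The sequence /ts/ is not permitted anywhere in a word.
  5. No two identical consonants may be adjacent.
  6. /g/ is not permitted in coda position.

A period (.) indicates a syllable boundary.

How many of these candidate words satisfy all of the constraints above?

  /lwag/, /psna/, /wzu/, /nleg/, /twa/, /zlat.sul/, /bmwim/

1

/lwag/ — violates constraint 6: syllable 1 coda contains /g/ → ill-formed
/psna/ — violates constraint 2: syllable 1 onset /psn/ has 3 consonants (> 2) → ill-formed
/wzu/ — violates constraint 3: syllable 1 onset /wz/: /w/ (glide, 5) → /z/ (fricative, 2) does not rise → ill-formed
/nleg/ — violates constraint 6: syllable 1 coda contains /g/ → ill-formed
/twa/ — σ1 onset /tw/ (1→5 rises), coda /∅/ ok → well-formed
/zlat.sul/ — violates constraint 4: contains banned sequence /ts/ → ill-formed
/bmwim/ — violates constraint 2: syllable 1 onset /bmw/ has 3 consonants (> 2) → ill-formed
Well-formed: /twa/ → 1.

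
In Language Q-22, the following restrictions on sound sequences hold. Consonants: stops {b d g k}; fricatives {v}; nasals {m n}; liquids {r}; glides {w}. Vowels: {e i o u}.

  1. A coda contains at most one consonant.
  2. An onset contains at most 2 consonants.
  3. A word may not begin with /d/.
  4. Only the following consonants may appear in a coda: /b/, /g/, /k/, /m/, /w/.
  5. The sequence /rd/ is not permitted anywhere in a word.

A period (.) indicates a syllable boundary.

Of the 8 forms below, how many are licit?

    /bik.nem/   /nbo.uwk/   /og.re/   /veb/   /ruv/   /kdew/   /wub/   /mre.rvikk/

/bik.nem/ — σ1 onset /b/, coda /k/ ok; σ2 onset /n/, coda /m/ ok → licit
/nbo.uwk/ — violates constraint 1: syllable 2 coda /wk/ has 2 consonants (> 1) → illicit
/og.re/ — σ1 onset /∅/, coda /g/ ok; σ2 onset /r/, coda /∅/ ok → licit
/veb/ — σ1 onset /v/, coda /b/ ok → licit
/ruv/ — violates constraint 4: syllable 1 coda contains /v/, which is not a licensed coda consonant → illicit
/kdew/ — σ1 onset /kd/ (2C), coda /w/ ok → licit
/wub/ — σ1 onset /w/, coda /b/ ok → licit
/mre.rvikk/ — violates constraint 1: syllable 2 coda /kk/ has 2 consonants (> 1) → illicit
Licit: /bik.nem/, /og.re/, /veb/, /kdew/, /wub/ → 5.

5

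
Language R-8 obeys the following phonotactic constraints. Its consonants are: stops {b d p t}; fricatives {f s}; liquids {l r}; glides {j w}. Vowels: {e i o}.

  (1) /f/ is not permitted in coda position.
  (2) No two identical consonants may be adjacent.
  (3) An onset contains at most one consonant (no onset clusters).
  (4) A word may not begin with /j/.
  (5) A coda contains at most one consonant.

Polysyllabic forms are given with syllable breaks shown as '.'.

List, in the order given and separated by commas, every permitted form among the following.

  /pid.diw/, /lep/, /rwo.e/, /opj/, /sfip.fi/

/lep/

/pid.diw/ — violates constraint 2: adjacent identical consonants /dd/ → not permitted
/lep/ — σ1 onset /l/, coda /p/ ok → permitted
/rwo.e/ — violates constraint 3: syllable 1 onset /rw/ has 2 consonants (> 1) → not permitted
/opj/ — violates constraint 5: syllable 1 coda /pj/ has 2 consonants (> 1) → not permitted
/sfip.fi/ — violates constraint 3: syllable 1 onset /sf/ has 2 consonants (> 1) → not permitted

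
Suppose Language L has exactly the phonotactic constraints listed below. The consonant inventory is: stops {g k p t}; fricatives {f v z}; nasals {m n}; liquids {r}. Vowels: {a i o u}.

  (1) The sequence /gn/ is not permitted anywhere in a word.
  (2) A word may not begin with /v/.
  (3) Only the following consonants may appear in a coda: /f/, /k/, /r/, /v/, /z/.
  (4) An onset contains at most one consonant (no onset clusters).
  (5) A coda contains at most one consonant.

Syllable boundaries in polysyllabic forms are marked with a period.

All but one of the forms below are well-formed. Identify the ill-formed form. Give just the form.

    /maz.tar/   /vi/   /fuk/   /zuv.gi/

/vi/

/maz.tar/ — σ1 onset /m/, coda /z/ ok; σ2 onset /t/, coda /r/ ok → well-formed
/vi/ — violates constraint 2: word begins with /v/ → ill-formed
/fuk/ — σ1 onset /f/, coda /k/ ok → well-formed
/zuv.gi/ — σ1 onset /z/, coda /v/ ok; σ2 onset /g/, coda /∅/ ok → well-formed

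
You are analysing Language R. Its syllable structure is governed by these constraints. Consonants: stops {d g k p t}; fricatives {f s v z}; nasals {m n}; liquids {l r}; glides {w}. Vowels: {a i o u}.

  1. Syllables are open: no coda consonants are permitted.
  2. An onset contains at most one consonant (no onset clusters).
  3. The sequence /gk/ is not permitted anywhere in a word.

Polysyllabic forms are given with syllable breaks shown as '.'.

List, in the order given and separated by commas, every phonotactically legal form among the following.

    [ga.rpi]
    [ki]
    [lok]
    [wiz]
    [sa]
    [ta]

[ki], [sa], [ta]

[ga.rpi] — violates constraint 2: syllable 2 onset /rp/ has 2 consonants (> 1) → phonotactically illegal
[ki] — σ1 onset /k/, coda /∅/ ok → phonotactically legal
[lok] — violates constraint 1: syllable 1 coda /k/ has 1 consonant (> 0) → phonotactically illegal
[wiz] — violates constraint 1: syllable 1 coda /z/ has 1 consonant (> 0) → phonotactically illegal
[sa] — σ1 onset /s/, coda /∅/ ok → phonotactically legal
[ta] — σ1 onset /t/, coda /∅/ ok → phonotactically legal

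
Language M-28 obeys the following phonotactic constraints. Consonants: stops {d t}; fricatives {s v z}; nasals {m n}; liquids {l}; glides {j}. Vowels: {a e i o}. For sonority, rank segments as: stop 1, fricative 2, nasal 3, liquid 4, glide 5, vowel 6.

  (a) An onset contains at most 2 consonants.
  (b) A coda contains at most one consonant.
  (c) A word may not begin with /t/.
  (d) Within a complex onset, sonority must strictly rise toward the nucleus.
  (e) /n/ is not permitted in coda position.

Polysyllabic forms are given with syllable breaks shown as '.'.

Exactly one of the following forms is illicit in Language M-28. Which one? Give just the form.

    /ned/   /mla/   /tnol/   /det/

/tnol/

/ned/ — σ1 onset /n/, coda /d/ ok → licit
/mla/ — σ1 onset /ml/ (3→4 rises), coda /∅/ ok → licit
/tnol/ — violates constraint (c): word begins with /t/ → illicit
/det/ — σ1 onset /d/, coda /t/ ok → licit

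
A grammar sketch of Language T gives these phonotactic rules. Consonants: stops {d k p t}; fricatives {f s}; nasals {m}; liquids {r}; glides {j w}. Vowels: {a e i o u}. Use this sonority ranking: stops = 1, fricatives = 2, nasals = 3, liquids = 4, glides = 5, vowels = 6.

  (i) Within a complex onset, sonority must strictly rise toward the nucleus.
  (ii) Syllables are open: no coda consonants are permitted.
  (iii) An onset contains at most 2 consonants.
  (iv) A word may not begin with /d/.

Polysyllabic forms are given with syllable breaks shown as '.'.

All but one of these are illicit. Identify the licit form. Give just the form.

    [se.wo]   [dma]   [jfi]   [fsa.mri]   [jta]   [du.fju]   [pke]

[se.wo] — σ1 onset /s/, coda /∅/ ok; σ2 onset /w/, coda /∅/ ok → licit
[dma] — violates constraint (iv): word begins with /d/ → illicit
[jfi] — violates constraint (i): syllable 1 onset /jf/: /j/ (glide, 5) → /f/ (fricative, 2) does not rise → illicit
[fsa.mri] — violates constraint (i): syllable 1 onset /fs/: /f/ (fricative, 2) → /s/ (fricative, 2) does not rise → illicit
[jta] — violates constraint (i): syllable 1 onset /jt/: /j/ (glide, 5) → /t/ (stop, 1) does not rise → illicit
[du.fju] — violates constraint (iv): word begins with /d/ → illicit
[pke] — violates constraint (i): syllable 1 onset /pk/: /p/ (stop, 1) → /k/ (stop, 1) does not rise → illicit

[se.wo]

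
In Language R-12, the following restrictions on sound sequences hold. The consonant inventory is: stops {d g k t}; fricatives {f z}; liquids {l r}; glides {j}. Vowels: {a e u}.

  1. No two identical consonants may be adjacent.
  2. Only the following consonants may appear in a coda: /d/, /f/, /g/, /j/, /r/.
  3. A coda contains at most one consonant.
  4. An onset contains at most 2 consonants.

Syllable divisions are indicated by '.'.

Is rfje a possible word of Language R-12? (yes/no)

rfje — violates constraint 4: syllable 1 onset /rfj/ has 3 consonants (> 2) → phonotactically illegal

no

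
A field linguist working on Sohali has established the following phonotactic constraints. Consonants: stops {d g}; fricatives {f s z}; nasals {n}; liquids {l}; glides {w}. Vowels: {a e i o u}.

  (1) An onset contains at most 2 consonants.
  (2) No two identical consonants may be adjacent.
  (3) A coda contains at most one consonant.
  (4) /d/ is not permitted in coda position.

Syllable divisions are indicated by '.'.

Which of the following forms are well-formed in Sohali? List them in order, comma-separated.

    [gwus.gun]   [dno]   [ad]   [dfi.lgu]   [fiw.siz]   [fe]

[gwus.gun] — σ1 onset /gw/ (2C), coda /s/ ok; σ2 onset /g/, coda /n/ ok → well-formed
[dno] — σ1 onset /dn/ (2C), coda /∅/ ok → well-formed
[ad] — violates constraint 4: syllable 1 coda contains /d/ → ill-formed
[dfi.lgu] — σ1 onset /df/ (2C), coda /∅/ ok; σ2 onset /lg/ (2C), coda /∅/ ok → well-formed
[fiw.siz] — σ1 onset /f/, coda /w/ ok; σ2 onset /s/, coda /z/ ok → well-formed
[fe] — σ1 onset /f/, coda /∅/ ok → well-formed

[gwus.gun], [dno], [dfi.lgu], [fiw.siz], [fe]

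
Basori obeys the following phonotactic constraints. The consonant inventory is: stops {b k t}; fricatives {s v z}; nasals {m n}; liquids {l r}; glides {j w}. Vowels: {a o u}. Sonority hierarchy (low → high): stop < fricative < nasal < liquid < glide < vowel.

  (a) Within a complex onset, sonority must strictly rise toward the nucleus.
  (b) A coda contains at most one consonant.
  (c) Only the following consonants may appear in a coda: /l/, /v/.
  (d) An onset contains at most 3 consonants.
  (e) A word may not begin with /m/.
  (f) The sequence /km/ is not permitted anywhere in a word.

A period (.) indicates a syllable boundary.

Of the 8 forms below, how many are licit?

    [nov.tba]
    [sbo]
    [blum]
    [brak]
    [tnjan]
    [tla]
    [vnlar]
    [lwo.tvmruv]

1

[nov.tba] — violates constraint (a): syllable 2 onset /tb/: /t/ (stop, 1) → /b/ (stop, 1) does not rise → illicit
[sbo] — violates constraint (a): syllable 1 onset /sb/: /s/ (fricative, 2) → /b/ (stop, 1) does not rise → illicit
[blum] — violates constraint (c): syllable 1 coda contains /m/, which is not a licensed coda consonant → illicit
[brak] — violates constraint (c): syllable 1 coda contains /k/, which is not a licensed coda consonant → illicit
[tnjan] — violates constraint (c): syllable 1 coda contains /n/, which is not a licensed coda consonant → illicit
[tla] — σ1 onset /tl/ (1→4 rises), coda /∅/ ok → licit
[vnlar] — violates constraint (c): syllable 1 coda contains /r/, which is not a licensed coda consonant → illicit
[lwo.tvmruv] — violates constraint (d): syllable 2 onset /tvmr/ has 4 consonants (> 3) → illicit
Licit: [tla] → 1.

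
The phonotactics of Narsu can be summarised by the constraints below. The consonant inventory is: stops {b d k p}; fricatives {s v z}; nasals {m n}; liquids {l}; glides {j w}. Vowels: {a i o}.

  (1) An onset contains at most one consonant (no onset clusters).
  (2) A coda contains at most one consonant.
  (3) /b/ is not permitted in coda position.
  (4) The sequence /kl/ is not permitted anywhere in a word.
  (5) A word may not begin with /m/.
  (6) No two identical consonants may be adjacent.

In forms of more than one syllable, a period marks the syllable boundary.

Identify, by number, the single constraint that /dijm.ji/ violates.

2

/dijm.ji/: syllable 1 coda /jm/ has 2 consonants (> 1).
This is a violation of constraint 2: "A coda contains at most one consonant."
The remaining constraints (1, 3, 4, 5, 6) are satisfied.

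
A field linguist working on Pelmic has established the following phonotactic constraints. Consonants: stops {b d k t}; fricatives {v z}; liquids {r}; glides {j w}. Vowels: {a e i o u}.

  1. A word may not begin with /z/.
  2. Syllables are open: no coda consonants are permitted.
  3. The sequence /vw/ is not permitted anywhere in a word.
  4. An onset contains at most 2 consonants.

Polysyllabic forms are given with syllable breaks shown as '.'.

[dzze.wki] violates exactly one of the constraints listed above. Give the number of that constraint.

4

[dzze.wki]: syllable 1 onset /dzz/ has 3 consonants (> 2).
This is a violation of constraint 4: "An onset contains at most 2 consonants."
The remaining constraints (1, 2, 3) are satisfied.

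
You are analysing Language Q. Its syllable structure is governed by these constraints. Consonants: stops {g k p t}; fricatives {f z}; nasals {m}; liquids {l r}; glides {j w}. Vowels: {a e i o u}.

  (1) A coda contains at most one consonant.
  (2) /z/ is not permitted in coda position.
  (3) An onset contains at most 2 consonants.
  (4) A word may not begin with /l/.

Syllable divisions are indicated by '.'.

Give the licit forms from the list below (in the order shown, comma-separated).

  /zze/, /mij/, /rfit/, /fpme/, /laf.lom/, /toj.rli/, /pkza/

/zze/, /mij/, /rfit/, /toj.rli/

/zze/ — σ1 onset /zz/ (2C), coda /∅/ ok → licit
/mij/ — σ1 onset /m/, coda /j/ ok → licit
/rfit/ — σ1 onset /rf/ (2C), coda /t/ ok → licit
/fpme/ — violates constraint 3: syllable 1 onset /fpm/ has 3 consonants (> 2) → illicit
/laf.lom/ — violates constraint 4: word begins with /l/ → illicit
/toj.rli/ — σ1 onset /t/, coda /j/ ok; σ2 onset /rl/ (2C), coda /∅/ ok → licit
/pkza/ — violates constraint 3: syllable 1 onset /pkz/ has 3 consonants (> 2) → illicit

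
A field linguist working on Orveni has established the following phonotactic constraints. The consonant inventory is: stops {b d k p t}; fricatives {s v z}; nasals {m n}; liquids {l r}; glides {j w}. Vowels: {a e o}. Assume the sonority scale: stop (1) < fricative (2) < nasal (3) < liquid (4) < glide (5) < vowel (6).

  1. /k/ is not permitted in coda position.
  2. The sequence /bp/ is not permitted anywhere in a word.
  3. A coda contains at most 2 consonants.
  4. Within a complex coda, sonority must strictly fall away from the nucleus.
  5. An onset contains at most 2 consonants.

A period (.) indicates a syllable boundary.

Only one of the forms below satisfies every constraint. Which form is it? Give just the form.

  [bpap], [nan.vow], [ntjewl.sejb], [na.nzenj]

[nan.vow]

[bpap] — violates constraint 2: contains banned sequence /bp/ → phonotactically illegal
[nan.vow] — σ1 onset /n/, coda /n/ ok; σ2 onset /v/, coda /w/ ok → phonotactically legal
[ntjewl.sejb] — violates constraint 5: syllable 1 onset /ntj/ has 3 consonants (> 2) → phonotactically illegal
[na.nzenj] — violates constraint 4: syllable 2 coda /nj/: /n/ (nasal, 3) → /j/ (glide, 5) does not fall → phonotactically illegal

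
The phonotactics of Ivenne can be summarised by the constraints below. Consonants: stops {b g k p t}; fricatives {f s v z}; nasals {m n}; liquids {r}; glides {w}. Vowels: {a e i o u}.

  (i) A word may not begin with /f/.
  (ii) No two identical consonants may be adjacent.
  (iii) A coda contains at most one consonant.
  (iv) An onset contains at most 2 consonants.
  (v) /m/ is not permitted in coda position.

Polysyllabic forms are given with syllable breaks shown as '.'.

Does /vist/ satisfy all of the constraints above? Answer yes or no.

/vist/ — violates constraint (iii): syllable 1 coda /st/ has 2 consonants (> 1) → illicit

no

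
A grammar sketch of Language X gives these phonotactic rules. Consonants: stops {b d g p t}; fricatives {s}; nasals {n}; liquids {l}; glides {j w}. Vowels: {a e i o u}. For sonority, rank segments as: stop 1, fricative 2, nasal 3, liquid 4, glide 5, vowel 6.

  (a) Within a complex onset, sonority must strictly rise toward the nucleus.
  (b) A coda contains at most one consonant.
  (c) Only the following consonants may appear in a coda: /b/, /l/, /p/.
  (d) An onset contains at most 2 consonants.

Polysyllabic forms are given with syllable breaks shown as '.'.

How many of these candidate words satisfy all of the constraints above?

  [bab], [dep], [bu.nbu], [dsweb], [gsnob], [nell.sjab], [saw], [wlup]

[bab] — σ1 onset /b/, coda /b/ ok → permitted
[dep] — σ1 onset /d/, coda /p/ ok → permitted
[bu.nbu] — violates constraint (a): syllable 2 onset /nb/: /n/ (nasal, 3) → /b/ (stop, 1) does not rise → not permitted
[dsweb] — violates constraint (d): syllable 1 onset /dsw/ has 3 consonants (> 2) → not permitted
[gsnob] — violates constraint (d): syllable 1 onset /gsn/ has 3 consonants (> 2) → not permitted
[nell.sjab] — violates constraint (b): syllable 1 coda /ll/ has 2 consonants (> 1) → not permitted
[saw] — violates constraint (c): syllable 1 coda contains /w/, which is not a licensed coda consonant → not permitted
[wlup] — violates constraint (a): syllable 1 onset /wl/: /w/ (glide, 5) → /l/ (liquid, 4) does not rise → not permitted
Permitted: [bab], [dep] → 2.

2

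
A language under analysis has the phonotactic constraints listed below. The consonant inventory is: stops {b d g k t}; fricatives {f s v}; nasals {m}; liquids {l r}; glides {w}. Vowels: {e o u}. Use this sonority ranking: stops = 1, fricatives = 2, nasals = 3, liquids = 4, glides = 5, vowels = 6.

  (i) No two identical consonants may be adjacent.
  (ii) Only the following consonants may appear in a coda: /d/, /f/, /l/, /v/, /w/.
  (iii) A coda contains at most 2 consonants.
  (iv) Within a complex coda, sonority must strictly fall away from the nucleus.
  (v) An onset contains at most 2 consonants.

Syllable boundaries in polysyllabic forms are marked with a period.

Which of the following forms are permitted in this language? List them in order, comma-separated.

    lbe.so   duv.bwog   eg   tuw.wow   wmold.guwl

lbe.so, wmold.guwl

lbe.so — σ1 onset /lb/ (2C), coda /∅/ ok; σ2 onset /s/, coda /∅/ ok → permitted
duv.bwog — violates constraint (ii): syllable 2 coda contains /g/, which is not a licensed coda consonant → not permitted
eg — violates constraint (ii): syllable 1 coda contains /g/, which is not a licensed coda consonant → not permitted
tuw.wow — violates constraint (i): adjacent identical consonants /ww/ → not permitted
wmold.guwl — σ1 onset /wm/ (2C), coda /ld/ (4→1 falls) ok; σ2 onset /g/, coda /wl/ (5→4 falls) ok → permitted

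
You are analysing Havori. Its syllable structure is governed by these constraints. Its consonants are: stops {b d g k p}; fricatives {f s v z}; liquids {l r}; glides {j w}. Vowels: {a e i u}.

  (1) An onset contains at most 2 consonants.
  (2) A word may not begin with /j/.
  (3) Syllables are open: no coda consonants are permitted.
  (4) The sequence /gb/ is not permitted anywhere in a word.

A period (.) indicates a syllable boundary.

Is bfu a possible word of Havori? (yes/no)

bfu — σ1 onset /bf/ (2C), coda /∅/ ok → well-formed

yes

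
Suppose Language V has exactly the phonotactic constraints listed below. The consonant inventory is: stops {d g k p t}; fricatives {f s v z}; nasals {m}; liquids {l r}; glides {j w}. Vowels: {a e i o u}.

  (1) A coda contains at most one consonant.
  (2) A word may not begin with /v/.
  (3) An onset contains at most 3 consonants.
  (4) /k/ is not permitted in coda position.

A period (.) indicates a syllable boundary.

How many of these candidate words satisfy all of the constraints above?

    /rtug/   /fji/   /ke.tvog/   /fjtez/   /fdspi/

4

/rtug/ — σ1 onset /rt/ (2C), coda /g/ ok → permitted
/fji/ — σ1 onset /fj/ (2C), coda /∅/ ok → permitted
/ke.tvog/ — σ1 onset /k/, coda /∅/ ok; σ2 onset /tv/ (2C), coda /g/ ok → permitted
/fjtez/ — σ1 onset /fjt/ (3C), coda /z/ ok → permitted
/fdspi/ — violates constraint 3: syllable 1 onset /fdsp/ has 4 consonants (> 3) → not permitted
Permitted: /rtug/, /fji/, /ke.tvog/, /fjtez/ → 4.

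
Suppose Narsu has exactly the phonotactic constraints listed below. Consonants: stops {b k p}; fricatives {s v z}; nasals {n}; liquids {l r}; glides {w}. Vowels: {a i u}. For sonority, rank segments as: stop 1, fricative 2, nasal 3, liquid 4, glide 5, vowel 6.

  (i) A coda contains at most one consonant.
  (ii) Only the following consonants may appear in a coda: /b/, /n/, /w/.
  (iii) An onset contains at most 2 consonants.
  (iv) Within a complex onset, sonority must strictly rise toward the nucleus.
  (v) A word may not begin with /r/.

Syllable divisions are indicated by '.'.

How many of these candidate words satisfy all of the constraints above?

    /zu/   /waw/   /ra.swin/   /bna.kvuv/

2

/zu/ — σ1 onset /z/, coda /∅/ ok → licit
/waw/ — σ1 onset /w/, coda /w/ ok → licit
/ra.swin/ — violates constraint (v): word begins with /r/ → illicit
/bna.kvuv/ — violates constraint (ii): syllable 2 coda contains /v/, which is not a licensed coda consonant → illicit
Licit: /zu/, /waw/ → 2.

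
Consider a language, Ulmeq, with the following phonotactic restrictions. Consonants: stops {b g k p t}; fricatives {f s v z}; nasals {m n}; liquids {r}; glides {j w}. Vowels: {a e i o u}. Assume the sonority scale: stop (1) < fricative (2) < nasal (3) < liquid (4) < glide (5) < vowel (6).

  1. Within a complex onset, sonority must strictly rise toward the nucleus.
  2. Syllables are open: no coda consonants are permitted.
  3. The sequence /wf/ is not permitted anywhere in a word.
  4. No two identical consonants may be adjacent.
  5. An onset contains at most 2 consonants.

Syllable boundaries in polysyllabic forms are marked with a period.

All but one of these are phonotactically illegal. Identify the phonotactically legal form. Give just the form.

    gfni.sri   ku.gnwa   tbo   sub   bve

bve

gfni.sri — violates constraint 5: syllable 1 onset /gfn/ has 3 consonants (> 2) → phonotactically illegal
ku.gnwa — violates constraint 5: syllable 2 onset /gnw/ has 3 consonants (> 2) → phonotactically illegal
tbo — violates constraint 1: syllable 1 onset /tb/: /t/ (stop, 1) → /b/ (stop, 1) does not rise → phonotactically illegal
sub — violates constraint 2: syllable 1 coda /b/ has 1 consonant (> 0) → phonotactically illegal
bve — σ1 onset /bv/ (1→2 rises), coda /∅/ ok → phonotactically legal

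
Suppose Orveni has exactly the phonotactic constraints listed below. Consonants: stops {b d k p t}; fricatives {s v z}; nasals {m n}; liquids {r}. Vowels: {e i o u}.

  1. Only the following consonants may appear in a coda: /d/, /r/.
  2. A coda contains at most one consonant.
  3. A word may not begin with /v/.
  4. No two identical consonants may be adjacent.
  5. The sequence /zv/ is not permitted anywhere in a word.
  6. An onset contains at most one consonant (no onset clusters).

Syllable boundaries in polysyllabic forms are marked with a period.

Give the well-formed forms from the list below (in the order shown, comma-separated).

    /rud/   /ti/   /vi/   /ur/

/rud/ — σ1 onset /r/, coda /d/ ok → well-formed
/ti/ — σ1 onset /t/, coda /∅/ ok → well-formed
/vi/ — violates constraint 3: word begins with /v/ → ill-formed
/ur/ — σ1 onset /∅/, coda /r/ ok → well-formed

/rud/, /ti/, /ur/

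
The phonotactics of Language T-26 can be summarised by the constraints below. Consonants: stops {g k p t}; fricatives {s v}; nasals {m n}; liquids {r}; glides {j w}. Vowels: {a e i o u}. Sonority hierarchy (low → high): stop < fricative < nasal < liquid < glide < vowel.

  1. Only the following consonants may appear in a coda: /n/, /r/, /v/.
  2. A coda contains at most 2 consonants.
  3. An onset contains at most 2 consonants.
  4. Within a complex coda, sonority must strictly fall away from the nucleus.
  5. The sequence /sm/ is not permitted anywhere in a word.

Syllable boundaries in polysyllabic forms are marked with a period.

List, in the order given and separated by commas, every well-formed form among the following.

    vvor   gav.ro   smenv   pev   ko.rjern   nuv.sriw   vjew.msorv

vvor, gav.ro, pev, ko.rjern

vvor — σ1 onset /vv/ (2C), coda /r/ ok → well-formed
gav.ro — σ1 onset /g/, coda /v/ ok; σ2 onset /r/, coda /∅/ ok → well-formed
smenv — violates constraint 5: contains banned sequence /sm/ → ill-formed
pev — σ1 onset /p/, coda /v/ ok → well-formed
ko.rjern — σ1 onset /k/, coda /∅/ ok; σ2 onset /rj/ (2C), coda /rn/ (4→3 falls) ok → well-formed
nuv.sriw — violates constraint 1: syllable 2 coda contains /w/, which is not a licensed coda consonant → ill-formed
vjew.msorv — violates constraint 1: syllable 1 coda contains /w/, which is not a licensed coda consonant → ill-formed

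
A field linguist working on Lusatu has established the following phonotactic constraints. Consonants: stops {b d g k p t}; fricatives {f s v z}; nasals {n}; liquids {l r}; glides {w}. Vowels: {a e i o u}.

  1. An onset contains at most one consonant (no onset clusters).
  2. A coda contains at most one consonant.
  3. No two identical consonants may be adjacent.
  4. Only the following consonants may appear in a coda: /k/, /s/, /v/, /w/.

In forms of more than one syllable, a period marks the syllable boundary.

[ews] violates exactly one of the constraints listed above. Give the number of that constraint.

2

[ews]: syllable 1 coda /ws/ has 2 consonants (> 1).
This is a violation of constraint 2: "A coda contains at most one consonant."
The remaining constraints (1, 3, 4) are satisfied.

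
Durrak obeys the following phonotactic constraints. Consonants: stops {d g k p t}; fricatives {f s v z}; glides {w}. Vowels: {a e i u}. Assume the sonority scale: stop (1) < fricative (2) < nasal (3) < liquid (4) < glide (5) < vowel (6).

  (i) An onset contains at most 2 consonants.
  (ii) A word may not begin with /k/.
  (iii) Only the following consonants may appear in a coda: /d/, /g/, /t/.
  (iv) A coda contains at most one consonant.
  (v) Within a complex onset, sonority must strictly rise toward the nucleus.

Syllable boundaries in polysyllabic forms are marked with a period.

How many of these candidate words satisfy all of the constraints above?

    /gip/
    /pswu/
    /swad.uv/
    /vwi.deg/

/gip/ — violates constraint (iii): syllable 1 coda contains /p/, which is not a licensed coda consonant → illicit
/pswu/ — violates constraint (i): syllable 1 onset /psw/ has 3 consonants (> 2) → illicit
/swad.uv/ — violates constraint (iii): syllable 2 coda contains /v/, which is not a licensed coda consonant → illicit
/vwi.deg/ — σ1 onset /vw/ (2→5 rises), coda /∅/ ok; σ2 onset /d/, coda /g/ ok → licit
Licit: /vwi.deg/ → 1.

1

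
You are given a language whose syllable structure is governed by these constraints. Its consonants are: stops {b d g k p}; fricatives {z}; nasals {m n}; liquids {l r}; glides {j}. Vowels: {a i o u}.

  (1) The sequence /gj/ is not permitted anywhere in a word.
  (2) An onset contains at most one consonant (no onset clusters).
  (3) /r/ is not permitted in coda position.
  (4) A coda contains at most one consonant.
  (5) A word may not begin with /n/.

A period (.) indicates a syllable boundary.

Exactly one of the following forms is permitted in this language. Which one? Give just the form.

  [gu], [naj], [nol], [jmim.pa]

[gu]

[gu] — σ1 onset /g/, coda /∅/ ok → permitted
[naj] — violates constraint 5: word begins with /n/ → not permitted
[nol] — violates constraint 5: word begins with /n/ → not permitted
[jmim.pa] — violates constraint 2: syllable 1 onset /jm/ has 2 consonants (> 1) → not permitted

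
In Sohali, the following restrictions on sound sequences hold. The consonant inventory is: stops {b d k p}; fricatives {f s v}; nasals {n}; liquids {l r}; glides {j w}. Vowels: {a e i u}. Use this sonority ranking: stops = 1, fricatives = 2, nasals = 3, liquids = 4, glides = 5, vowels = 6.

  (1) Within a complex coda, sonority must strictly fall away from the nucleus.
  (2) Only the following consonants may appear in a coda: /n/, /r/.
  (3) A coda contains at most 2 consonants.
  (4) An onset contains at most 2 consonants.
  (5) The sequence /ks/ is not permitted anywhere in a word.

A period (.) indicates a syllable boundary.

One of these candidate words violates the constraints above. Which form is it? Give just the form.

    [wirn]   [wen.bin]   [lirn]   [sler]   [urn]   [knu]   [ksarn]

[ksarn]

[wirn] — σ1 onset /w/, coda /rn/ (4→3 falls) ok → permitted
[wen.bin] — σ1 onset /w/, coda /n/ ok; σ2 onset /b/, coda /n/ ok → permitted
[lirn] — σ1 onset /l/, coda /rn/ (4→3 falls) ok → permitted
[sler] — σ1 onset /sl/ (2C), coda /r/ ok → permitted
[urn] — σ1 onset /∅/, coda /rn/ (4→3 falls) ok → permitted
[knu] — σ1 onset /kn/ (2C), coda /∅/ ok → permitted
[ksarn] — violates constraint 5: contains banned sequence /ks/ → not permitted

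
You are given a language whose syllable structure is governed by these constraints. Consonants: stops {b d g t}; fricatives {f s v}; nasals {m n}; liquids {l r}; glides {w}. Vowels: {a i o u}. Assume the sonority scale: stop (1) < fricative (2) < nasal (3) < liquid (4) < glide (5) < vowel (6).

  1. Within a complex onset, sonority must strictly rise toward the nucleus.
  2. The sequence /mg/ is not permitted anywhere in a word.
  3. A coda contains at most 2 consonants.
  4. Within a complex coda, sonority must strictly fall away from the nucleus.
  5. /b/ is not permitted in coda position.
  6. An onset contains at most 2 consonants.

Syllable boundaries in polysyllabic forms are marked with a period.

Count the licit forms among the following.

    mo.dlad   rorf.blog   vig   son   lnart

mo.dlad — σ1 onset /m/, coda /∅/ ok; σ2 onset /dl/ (1→4 rises), coda /d/ ok → licit
rorf.blog — σ1 onset /r/, coda /rf/ (4→2 falls) ok; σ2 onset /bl/ (1→4 rises), coda /g/ ok → licit
vig — σ1 onset /v/, coda /g/ ok → licit
son — σ1 onset /s/, coda /n/ ok → licit
lnart — violates constraint 1: syllable 1 onset /ln/: /l/ (liquid, 4) → /n/ (nasal, 3) does not rise → illicit
Licit: mo.dlad, rorf.blog, vig, son → 4.

4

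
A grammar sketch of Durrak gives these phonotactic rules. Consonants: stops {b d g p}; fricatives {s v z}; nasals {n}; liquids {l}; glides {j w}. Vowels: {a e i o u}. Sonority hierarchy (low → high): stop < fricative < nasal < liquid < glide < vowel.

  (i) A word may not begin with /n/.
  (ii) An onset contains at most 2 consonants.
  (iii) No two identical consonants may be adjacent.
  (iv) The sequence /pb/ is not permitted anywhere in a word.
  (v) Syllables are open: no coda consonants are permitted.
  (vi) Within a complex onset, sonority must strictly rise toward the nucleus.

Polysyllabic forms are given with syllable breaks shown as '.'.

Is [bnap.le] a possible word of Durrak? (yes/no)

no

[bnap.le] — violates constraint (v): syllable 1 coda /p/ has 1 consonant (> 0) → illicit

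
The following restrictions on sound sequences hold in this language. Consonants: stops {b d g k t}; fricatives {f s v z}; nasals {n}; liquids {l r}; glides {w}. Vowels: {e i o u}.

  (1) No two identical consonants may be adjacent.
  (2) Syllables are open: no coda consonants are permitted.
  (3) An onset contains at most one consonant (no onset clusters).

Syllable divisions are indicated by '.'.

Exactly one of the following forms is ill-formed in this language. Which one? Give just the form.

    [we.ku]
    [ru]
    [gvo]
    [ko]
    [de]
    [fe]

[we.ku] — σ1 onset /w/, coda /∅/ ok; σ2 onset /k/, coda /∅/ ok → well-formed
[ru] — σ1 onset /r/, coda /∅/ ok → well-formed
[gvo] — violates constraint 3: syllable 1 onset /gv/ has 2 consonants (> 1) → ill-formed
[ko] — σ1 onset /k/, coda /∅/ ok → well-formed
[de] — σ1 onset /d/, coda /∅/ ok → well-formed
[fe] — σ1 onset /f/, coda /∅/ ok → well-formed

[gvo]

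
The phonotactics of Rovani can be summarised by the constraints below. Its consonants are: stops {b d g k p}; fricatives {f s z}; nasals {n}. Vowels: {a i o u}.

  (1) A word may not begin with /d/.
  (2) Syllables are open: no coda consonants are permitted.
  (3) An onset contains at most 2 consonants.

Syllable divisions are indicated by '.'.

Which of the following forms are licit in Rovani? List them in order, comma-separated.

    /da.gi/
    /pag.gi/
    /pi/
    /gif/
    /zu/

/da.gi/ — violates constraint 1: word begins with /d/ → illicit
/pag.gi/ — violates constraint 2: syllable 1 coda /g/ has 1 consonant (> 0) → illicit
/pi/ — σ1 onset /p/, coda /∅/ ok → licit
/gif/ — violates constraint 2: syllable 1 coda /f/ has 1 consonant (> 0) → illicit
/zu/ — σ1 onset /z/, coda /∅/ ok → licit

/pi/, /zu/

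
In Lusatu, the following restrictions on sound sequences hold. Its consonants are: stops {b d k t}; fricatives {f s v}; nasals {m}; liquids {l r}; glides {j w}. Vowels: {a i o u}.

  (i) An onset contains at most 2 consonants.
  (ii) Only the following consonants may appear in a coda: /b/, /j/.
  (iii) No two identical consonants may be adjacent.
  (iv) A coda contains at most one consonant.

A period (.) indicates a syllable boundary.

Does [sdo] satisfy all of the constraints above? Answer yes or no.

[sdo] — σ1 onset /sd/ (2C), coda /∅/ ok → phonotactically legal

yes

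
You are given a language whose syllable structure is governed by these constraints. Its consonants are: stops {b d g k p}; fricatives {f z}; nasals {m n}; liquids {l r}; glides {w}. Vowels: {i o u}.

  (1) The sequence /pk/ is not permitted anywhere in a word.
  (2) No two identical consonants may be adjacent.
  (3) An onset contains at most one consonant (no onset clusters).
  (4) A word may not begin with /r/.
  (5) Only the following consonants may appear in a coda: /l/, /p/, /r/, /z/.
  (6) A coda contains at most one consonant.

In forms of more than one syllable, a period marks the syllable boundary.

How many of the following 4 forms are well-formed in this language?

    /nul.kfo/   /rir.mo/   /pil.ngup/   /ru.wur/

/nul.kfo/ — violates constraint 3: syllable 2 onset /kf/ has 2 consonants (> 1) → ill-formed
/rir.mo/ — violates constraint 4: word begins with /r/ → ill-formed
/pil.ngup/ — violates constraint 3: syllable 2 onset /ng/ has 2 consonants (> 1) → ill-formed
/ru.wur/ — violates constraint 4: word begins with /r/ → ill-formed
No form is well-formed → 0.

0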